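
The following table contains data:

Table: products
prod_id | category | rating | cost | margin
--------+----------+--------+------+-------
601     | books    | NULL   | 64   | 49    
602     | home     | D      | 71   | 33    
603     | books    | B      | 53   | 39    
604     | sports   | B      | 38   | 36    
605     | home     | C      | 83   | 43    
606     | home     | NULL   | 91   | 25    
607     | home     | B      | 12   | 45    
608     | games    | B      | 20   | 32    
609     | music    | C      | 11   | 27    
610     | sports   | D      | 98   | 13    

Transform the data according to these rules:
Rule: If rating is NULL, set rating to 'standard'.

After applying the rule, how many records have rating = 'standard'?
2

Step 1: Count records where rating IS NULL
Step 2: Found 2 records with NULL rating
Step 3: These records will have rating set to 'standard'
Step 4: Records already having rating = 'standard': 0
Step 5: Answer: 2 + 0 = 2 records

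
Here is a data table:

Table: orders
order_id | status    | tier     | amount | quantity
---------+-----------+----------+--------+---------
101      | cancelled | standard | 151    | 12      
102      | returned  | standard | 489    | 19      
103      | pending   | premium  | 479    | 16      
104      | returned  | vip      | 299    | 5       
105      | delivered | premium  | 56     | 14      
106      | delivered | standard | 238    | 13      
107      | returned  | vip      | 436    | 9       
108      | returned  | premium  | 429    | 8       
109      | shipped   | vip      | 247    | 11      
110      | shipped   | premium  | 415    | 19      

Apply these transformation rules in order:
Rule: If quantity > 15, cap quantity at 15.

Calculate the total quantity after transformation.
117

Step 1: 3 records have quantity > 15
Step 2: These records originally summed to 54
Step 3: After capping: 3 × 15 = 45
Step 4: Unaffected records sum: 72
Step 5: Final sum = 45 + 72 = 117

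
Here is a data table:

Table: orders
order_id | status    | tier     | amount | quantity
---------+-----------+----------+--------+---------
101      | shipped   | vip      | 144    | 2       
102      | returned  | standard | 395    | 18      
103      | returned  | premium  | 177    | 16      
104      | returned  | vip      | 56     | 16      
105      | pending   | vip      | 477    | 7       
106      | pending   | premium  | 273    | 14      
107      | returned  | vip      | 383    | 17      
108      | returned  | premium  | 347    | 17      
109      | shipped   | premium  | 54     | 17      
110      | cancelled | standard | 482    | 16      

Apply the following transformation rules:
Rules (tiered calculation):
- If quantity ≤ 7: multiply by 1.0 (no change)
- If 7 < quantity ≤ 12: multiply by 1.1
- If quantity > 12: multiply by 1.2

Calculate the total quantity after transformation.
166.2

Step 1: Tier 1 (quantity ≤ 7): 2 records, sum = 9 × 1.0 = 9.0
Step 2: Tier 2 (7 < quantity ≤ 12): 0 records, sum = 0 × 1.1 = 0.0
Step 3: Tier 3 (quantity > 12): 8 records, sum = 131 × 1.2 = 157.2
Step 4: Final sum = 9.0 + 0.0 + 157.2 = 166.2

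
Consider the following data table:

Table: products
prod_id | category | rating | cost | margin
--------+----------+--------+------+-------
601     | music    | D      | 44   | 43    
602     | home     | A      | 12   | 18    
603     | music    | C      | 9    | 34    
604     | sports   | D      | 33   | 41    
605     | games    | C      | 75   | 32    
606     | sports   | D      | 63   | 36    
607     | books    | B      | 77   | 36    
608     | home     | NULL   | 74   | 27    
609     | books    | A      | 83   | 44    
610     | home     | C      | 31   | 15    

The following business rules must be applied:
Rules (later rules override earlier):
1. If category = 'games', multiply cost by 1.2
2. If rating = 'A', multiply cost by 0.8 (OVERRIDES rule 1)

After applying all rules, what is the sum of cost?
497.0

Step 1: Rule 2 takes priority for records with rating = 'A'
  - 2 records: 95 × 0.8 = 76.0
Step 2: Rule 1 applies to remaining records with category = 'games'
  - 1 records: 75 × 1.2 = 90.0
Step 3: Other records unchanged: 331
Step 4: Final sum = 76.0 + 90.0 + 331 = 497.0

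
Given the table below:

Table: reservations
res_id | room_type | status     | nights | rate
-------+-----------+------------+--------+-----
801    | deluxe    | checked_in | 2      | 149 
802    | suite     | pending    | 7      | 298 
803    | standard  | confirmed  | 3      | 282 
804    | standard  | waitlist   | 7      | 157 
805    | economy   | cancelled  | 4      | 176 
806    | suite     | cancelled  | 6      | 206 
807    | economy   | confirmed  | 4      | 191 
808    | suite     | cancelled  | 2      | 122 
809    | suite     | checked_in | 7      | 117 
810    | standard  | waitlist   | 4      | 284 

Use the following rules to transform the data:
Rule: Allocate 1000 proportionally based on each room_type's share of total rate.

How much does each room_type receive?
deluxe: 75.18, economy: 185.17, standard: 364.78, suite: 374.87

Step 1: Calculate total rate = 1982
Step 2: Calculate each room_type's proportion:
  deluxe: 149/1982 = 7.52% → 75.18
  economy: 367/1982 = 18.52% → 185.17
  standard: 723/1982 = 36.48% → 364.78
  suite: 743/1982 = 37.49% → 374.87
Step 3: Verify: sum of allocations ≈ 1000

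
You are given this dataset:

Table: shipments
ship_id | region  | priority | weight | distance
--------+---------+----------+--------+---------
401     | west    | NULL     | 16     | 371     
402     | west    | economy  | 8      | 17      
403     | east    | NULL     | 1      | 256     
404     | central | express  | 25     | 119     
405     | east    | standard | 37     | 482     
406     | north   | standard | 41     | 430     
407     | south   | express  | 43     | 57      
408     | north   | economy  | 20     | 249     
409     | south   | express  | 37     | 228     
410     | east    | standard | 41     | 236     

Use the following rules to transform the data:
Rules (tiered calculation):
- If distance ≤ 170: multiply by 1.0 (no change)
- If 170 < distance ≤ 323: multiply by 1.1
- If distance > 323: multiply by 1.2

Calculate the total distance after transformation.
2798.5

Step 1: Tier 1 (distance ≤ 170): 3 records, sum = 193 × 1.0 = 193.0
Step 2: Tier 2 (170 < distance ≤ 323): 4 records, sum = 969 × 1.1 = 1065.9
Step 3: Tier 3 (distance > 323): 3 records, sum = 1283 × 1.2 = 1539.6
Step 4: Final sum = 193.0 + 1065.9 + 1539.6 = 2798.5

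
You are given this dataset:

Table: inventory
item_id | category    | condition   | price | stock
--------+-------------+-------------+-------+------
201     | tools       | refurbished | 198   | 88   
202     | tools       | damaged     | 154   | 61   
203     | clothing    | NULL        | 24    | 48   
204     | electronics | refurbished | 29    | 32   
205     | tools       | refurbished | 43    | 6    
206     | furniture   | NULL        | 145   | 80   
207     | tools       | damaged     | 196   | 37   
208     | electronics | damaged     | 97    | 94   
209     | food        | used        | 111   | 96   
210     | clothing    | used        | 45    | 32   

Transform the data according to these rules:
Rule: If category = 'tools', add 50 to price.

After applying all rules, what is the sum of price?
1242

Step 1: Count records where category = 'tools': 4
Step 2: Total bonus added: 4 × 50 = 200
Step 3: Original sum of price: 1042
Step 4: Final sum = 1042 + 200 = 1242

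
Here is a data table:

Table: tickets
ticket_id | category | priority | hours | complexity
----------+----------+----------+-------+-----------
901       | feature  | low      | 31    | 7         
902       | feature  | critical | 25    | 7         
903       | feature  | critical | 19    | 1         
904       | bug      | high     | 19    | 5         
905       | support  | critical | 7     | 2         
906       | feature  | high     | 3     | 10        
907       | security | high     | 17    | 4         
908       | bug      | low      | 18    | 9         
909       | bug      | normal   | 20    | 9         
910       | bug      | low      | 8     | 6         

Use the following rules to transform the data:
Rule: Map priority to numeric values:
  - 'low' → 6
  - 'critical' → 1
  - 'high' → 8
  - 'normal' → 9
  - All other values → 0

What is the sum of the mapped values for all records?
54

Step 1: Apply mapping to each record
Step 2: Count by status:
  'low': 3 records × 6 = 18
  'critical': 3 records × 1 = 3
  'high': 3 records × 8 = 24
  'normal': 1 records × 9 = 9
Step 3: Sum all mapped values = 54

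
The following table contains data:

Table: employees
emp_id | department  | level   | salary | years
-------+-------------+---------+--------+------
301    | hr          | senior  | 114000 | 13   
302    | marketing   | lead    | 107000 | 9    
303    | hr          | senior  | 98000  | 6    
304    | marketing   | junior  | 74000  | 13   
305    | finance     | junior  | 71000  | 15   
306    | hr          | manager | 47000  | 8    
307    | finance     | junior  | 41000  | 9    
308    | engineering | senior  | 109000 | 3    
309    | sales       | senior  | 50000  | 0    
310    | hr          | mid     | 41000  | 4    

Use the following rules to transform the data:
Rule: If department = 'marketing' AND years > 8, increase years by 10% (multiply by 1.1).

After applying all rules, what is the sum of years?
82.2

Step 1: Find records where department = 'marketing' AND years > 8
Step 2: 2 records match, summing to 22
Step 3: After multiplier: 22 × 1.1 = 24.2
Step 4: Unaffected records sum: 58
Step 5: Final sum = 24.2 + 58 = 82.2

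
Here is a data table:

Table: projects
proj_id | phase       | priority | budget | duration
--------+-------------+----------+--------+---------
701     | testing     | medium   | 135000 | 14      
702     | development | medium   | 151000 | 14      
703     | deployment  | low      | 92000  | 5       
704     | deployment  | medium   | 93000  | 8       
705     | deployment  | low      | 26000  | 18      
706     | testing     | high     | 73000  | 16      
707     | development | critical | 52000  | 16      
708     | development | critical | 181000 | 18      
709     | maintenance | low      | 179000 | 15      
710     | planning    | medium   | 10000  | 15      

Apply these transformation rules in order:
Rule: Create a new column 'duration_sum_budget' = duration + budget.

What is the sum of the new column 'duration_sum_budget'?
992139

Step 1: For each record, compute duration + budget
Example calculations:
  14 + 135000 = 135014
  14 + 151000 = 151014
  5 + 92000 = 92005
  ...
Step 2: Sum all derived values
Step 3: Total = 992139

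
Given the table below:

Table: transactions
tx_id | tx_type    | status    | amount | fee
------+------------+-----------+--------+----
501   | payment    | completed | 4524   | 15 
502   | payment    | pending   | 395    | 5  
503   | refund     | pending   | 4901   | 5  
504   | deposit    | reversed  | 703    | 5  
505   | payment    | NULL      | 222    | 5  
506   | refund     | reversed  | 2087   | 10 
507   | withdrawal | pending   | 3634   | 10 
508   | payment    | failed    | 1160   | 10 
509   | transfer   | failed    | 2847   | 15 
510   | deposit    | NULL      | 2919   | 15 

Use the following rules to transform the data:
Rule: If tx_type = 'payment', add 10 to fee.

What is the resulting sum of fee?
135

Step 1: Count records where tx_type = 'payment': 4
Step 2: Total bonus added: 4 × 10 = 40
Step 3: Original sum of fee: 95
Step 4: Final sum = 95 + 40 = 135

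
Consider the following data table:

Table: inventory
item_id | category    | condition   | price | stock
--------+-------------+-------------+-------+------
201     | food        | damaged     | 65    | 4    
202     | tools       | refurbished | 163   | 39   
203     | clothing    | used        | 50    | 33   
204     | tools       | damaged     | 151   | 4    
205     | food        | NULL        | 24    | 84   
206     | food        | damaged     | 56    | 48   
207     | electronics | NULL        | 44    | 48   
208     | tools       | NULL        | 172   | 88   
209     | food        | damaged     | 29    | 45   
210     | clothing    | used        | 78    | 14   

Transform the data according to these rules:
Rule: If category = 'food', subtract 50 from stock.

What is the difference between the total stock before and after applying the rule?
200

Step 1: Original sum of stock = 407
Step 2: 4 records have category = 'food'
Step 3: Each affected record changes by -50
Step 4: Total change = 4 × -50 = -200
Step 5: New sum = 407 + -200 = 207
Step 6: Difference = |207 - 407| = 200
        (Sum decreased by 200)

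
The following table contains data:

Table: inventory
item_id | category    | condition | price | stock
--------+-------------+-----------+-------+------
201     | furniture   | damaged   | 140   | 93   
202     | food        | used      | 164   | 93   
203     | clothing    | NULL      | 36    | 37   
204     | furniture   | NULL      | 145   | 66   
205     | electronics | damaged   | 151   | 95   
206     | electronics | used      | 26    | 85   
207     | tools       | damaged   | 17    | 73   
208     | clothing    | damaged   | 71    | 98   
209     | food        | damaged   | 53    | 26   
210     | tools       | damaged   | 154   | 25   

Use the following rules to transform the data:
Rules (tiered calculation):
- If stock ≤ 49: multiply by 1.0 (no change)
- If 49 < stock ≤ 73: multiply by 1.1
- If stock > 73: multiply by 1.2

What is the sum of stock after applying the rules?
797.7

Step 1: Tier 1 (stock ≤ 49): 3 records, sum = 88 × 1.0 = 88.0
Step 2: Tier 2 (49 < stock ≤ 73): 2 records, sum = 139 × 1.1 = 152.9
Step 3: Tier 3 (stock > 73): 5 records, sum = 464 × 1.2 = 556.8
Step 4: Final sum = 88.0 + 152.9 + 556.8 = 797.7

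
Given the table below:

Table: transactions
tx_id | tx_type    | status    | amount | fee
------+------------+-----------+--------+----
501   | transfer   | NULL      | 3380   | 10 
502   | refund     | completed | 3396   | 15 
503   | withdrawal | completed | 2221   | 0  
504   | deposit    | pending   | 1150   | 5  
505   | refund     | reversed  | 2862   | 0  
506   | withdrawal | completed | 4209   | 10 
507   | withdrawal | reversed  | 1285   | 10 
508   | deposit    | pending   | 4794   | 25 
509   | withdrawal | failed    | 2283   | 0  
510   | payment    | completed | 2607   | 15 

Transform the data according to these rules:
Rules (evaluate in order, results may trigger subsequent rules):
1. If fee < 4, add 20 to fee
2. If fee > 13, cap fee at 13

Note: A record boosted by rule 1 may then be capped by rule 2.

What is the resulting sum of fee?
113

Step 1: Apply rule 1 to records with fee < 4
  - 3 records get bonus of 20
  - Of these, 3 records then exceed 13 and get capped
Step 2: Apply rule 2 to records with fee > 13
  - 3 records (original) are capped
Step 3: Calculate final sum = 113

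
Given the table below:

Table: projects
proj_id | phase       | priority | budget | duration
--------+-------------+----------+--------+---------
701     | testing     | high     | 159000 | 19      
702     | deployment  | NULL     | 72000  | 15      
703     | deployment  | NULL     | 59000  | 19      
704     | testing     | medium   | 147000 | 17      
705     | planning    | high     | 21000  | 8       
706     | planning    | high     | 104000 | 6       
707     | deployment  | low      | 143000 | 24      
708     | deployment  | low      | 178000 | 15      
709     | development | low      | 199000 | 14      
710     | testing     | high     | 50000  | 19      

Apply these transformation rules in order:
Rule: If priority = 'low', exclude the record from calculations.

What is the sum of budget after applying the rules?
612000

Step 1: Identify records where priority = 'low'
Step 2: The excluded records sum to 520000
Step 3: Original total budget = 1132000
Step 4: Remaining total = 1132000 - 520000 = 612000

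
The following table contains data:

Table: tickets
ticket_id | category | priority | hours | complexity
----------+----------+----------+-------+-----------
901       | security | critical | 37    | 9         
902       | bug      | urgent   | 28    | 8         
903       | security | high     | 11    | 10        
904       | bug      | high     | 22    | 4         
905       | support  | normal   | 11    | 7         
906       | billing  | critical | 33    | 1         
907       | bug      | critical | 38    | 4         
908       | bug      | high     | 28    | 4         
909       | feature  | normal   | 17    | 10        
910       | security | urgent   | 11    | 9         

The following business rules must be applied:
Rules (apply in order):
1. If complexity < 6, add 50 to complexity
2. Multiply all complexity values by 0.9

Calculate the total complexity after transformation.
239.4

Step 1: Apply Rule 1 - Add 50 to records with complexity < 6
  - 4 records affected: 13 + (4 × 50) = 213
  - Unaffected records: 53
  - Sum after Rule 1: 266
Step 2: Apply Rule 2 - Multiply all by 0.9
  - 266 × 0.9 = 239.4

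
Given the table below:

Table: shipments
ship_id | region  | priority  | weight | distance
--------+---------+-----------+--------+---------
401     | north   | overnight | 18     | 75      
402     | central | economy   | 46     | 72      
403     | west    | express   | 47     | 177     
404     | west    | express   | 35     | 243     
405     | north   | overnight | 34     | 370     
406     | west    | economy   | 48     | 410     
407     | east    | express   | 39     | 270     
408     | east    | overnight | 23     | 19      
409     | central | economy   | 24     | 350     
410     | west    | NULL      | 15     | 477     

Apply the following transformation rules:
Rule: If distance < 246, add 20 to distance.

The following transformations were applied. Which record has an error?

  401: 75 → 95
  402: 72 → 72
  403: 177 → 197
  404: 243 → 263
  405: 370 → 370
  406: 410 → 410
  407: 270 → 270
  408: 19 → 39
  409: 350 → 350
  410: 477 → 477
Record 402 has an error. The correct transformed value should be 92, not 72.

Step 1: Check each record against the rule
Step 2: Record 402 has distance = 72
Step 3: Since 72 < 246, the bonus should have been applied
Step 4: Correct value = 92, but claimed value = 72
Conclusion: Record 402 has the error.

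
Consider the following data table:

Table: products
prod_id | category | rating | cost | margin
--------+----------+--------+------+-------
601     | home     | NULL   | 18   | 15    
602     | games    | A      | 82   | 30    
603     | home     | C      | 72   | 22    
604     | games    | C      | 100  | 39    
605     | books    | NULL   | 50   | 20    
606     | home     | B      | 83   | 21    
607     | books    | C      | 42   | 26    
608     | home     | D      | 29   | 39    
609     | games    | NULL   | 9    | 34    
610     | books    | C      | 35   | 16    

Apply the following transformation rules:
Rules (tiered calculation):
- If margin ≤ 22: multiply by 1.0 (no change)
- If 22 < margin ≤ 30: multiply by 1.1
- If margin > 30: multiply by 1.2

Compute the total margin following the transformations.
290.0

Step 1: Tier 1 (margin ≤ 22): 5 records, sum = 94 × 1.0 = 94.0
Step 2: Tier 2 (22 < margin ≤ 30): 2 records, sum = 56 × 1.1 = 61.6
Step 3: Tier 3 (margin > 30): 3 records, sum = 112 × 1.2 = 134.4
Step 4: Final sum = 94.0 + 61.6 + 134.4 = 290.0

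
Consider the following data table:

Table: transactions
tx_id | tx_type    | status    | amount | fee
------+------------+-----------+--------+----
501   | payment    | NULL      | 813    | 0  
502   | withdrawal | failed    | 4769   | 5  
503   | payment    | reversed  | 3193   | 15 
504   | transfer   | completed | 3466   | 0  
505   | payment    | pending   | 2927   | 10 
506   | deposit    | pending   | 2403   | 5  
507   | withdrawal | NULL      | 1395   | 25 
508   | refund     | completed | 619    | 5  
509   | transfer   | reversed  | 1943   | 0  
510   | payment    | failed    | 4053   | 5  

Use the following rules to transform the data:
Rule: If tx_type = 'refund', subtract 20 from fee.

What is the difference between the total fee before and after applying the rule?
20

Step 1: Original sum of fee = 70
Step 2: 1 records have tx_type = 'refund'
Step 3: Each affected record changes by -20
Step 4: Total change = 1 × -20 = -20
Step 5: New sum = 70 + -20 = 50
Step 6: Difference = |50 - 70| = 20
        (Sum decreased by 20)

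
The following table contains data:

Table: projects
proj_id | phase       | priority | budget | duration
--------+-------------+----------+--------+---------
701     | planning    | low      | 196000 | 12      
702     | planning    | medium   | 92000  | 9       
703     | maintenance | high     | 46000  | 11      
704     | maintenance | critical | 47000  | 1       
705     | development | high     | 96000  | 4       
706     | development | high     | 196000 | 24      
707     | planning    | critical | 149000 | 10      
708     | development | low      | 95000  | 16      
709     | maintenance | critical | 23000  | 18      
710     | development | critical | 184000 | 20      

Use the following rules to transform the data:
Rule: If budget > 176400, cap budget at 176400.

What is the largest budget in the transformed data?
176400

Step 1: Original maximum budget = 196000
Step 2: Apply cap at 176400
Step 3: 3 records had budget > 176400 and were capped
Step 4: Maximum after transformation = 176400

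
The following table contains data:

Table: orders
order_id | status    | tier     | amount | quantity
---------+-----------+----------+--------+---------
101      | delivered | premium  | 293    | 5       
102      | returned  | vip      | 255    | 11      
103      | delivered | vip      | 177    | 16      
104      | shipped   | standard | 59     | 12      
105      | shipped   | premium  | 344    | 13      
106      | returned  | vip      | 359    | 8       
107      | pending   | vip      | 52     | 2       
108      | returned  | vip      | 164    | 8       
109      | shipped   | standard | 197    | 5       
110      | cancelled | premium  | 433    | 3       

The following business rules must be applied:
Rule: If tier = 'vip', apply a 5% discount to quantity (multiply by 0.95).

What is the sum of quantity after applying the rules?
80.75

Step 1: Records with tier = 'vip' have total quantity = 45
Step 2: Apply multiplier: 45 × 0.95 = 42.75
Step 3: Other records total: 38
Step 4: Final sum = 42.75 + 38 = 80.75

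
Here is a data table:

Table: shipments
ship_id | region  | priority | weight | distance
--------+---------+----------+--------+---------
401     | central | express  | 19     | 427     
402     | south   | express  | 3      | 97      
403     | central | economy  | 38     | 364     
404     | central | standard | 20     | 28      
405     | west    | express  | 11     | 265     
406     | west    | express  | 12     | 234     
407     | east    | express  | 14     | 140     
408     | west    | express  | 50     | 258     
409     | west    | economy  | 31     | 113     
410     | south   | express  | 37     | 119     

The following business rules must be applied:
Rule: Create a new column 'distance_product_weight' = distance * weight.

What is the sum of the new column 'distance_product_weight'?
51285

Step 1: For each record, compute distance * weight
Example calculations:
  427 * 19 = 8113
  97 * 3 = 291
  364 * 38 = 13832
  ...
Step 2: Sum all derived values
Step 3: Total = 51285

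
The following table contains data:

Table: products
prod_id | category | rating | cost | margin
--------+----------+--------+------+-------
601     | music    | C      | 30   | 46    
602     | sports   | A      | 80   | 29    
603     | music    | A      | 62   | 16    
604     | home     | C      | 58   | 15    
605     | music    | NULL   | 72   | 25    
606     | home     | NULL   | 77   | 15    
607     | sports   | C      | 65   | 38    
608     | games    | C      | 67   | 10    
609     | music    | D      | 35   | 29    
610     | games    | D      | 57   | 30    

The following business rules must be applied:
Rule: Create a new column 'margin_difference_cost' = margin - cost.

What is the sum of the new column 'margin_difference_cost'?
-350

Step 1: For each record, compute margin - cost
Example calculations:
  46 - 30 = 16
  29 - 80 = -51
  16 - 62 = -46
  ...
Step 2: Sum all derived values
Step 3: Total = -350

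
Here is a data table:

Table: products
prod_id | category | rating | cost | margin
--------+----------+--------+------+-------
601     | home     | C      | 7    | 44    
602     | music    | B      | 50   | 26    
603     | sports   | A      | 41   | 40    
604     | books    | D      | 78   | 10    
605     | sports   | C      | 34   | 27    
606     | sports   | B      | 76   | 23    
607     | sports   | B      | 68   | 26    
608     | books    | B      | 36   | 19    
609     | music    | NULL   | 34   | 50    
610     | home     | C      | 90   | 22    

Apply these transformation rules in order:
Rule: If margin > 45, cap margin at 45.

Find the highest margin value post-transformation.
45

Step 1: Original maximum margin = 50
Step 2: Apply cap at 45
Step 3: 1 records had margin > 45 and were capped
Step 4: Maximum after transformation = 45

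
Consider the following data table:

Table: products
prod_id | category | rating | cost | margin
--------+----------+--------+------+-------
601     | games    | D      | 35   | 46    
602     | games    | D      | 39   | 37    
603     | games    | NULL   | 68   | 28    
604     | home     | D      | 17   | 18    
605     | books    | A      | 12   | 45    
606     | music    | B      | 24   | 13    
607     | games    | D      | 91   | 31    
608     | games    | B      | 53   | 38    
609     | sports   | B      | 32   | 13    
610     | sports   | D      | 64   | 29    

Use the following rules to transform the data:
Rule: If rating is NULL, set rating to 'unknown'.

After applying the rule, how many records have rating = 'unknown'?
1

Step 1: Count records where rating IS NULL
Step 2: Found 1 records with NULL rating
Step 3: These records will have rating set to 'unknown'
Step 4: Records already having rating = 'unknown': 0
Step 5: Answer: 1 + 0 = 1 records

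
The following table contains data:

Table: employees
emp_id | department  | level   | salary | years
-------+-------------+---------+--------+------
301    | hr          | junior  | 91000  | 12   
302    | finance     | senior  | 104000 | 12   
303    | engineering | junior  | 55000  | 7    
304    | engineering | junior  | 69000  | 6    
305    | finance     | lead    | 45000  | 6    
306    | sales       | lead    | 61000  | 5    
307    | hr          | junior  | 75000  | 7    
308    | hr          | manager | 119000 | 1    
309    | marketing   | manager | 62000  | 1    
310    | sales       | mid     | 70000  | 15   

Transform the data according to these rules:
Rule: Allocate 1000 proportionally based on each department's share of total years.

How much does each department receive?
engineering: 180.56, finance: 250.0, hr: 277.78, marketing: 13.89, sales: 277.78

Step 1: Calculate total years = 72
Step 2: Calculate each department's proportion:
  engineering: 13/72 = 18.06% → 180.56
  finance: 18/72 = 25.00% → 250.0
  hr: 20/72 = 27.78% → 277.78
  marketing: 1/72 = 1.39% → 13.89
  sales: 20/72 = 27.78% → 277.78
Step 3: Verify: sum of allocations ≈ 1000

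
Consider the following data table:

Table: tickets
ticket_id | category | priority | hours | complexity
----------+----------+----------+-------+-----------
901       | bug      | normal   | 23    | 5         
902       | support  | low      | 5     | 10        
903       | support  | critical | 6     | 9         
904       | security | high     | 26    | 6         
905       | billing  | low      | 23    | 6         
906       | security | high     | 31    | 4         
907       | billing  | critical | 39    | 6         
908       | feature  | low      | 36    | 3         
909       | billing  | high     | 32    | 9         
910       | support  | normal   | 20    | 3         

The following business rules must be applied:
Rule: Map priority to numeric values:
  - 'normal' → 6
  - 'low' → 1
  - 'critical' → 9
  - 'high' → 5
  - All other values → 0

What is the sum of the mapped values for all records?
48

Step 1: Apply mapping to each record
Step 2: Count by status:
  'normal': 2 records × 6 = 12
  'low': 3 records × 1 = 3
  'critical': 2 records × 9 = 18
  'high': 3 records × 5 = 15
Step 3: Sum all mapped values = 48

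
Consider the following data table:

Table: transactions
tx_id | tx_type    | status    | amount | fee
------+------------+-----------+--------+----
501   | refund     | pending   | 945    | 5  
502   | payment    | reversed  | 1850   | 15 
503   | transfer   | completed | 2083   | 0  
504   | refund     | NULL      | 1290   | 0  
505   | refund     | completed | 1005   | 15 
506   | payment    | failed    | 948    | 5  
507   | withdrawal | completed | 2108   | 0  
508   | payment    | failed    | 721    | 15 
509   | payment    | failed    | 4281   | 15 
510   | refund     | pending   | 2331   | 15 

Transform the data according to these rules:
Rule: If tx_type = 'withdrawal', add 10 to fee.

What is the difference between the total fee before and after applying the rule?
10

Step 1: Original sum of fee = 85
Step 2: 1 records have tx_type = 'withdrawal'
Step 3: Each affected record changes by 10
Step 4: Total change = 1 × 10 = 10
Step 5: New sum = 85 + 10 = 95
Step 6: Difference = |95 - 85| = 10
        (Sum increased by 10)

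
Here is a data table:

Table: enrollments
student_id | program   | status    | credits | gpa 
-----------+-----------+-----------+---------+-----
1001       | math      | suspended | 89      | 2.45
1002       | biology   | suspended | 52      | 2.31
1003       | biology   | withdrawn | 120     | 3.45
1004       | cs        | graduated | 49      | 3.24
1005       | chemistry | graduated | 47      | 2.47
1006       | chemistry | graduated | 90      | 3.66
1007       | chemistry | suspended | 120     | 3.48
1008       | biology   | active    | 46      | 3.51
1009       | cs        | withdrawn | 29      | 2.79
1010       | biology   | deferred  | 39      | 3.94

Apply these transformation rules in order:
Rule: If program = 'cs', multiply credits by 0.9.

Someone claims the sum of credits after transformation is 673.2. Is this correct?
Yes, the result is correct.

Step 1: Calculate the correct sum after transformation
Step 2: Apply multiplier 0.9 to records where program = 'cs'
Step 3: Correct result = 673.2
Step 4: Claimed result = 673.2
Step 5: 673.2 = 673.2 ✓
Conclusion: The claimed result is correct.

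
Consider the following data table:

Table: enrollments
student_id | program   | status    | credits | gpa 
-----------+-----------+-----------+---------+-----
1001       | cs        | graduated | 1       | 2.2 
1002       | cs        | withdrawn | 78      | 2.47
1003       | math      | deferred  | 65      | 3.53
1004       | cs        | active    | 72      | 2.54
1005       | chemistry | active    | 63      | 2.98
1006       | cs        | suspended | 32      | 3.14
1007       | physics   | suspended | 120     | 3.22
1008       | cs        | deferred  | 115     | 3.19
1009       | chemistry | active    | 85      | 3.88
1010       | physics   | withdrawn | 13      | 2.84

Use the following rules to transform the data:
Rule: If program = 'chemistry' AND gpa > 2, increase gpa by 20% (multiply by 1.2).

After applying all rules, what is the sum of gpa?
31.36

Step 1: Find records where program = 'chemistry' AND gpa > 2
Step 2: 2 records match, summing to 6.86
Step 3: After multiplier: 6.86 × 1.2 = 8.23
Step 4: Unaffected records sum: 23.13
Step 5: Final sum = 8.23 + 23.13 = 31.36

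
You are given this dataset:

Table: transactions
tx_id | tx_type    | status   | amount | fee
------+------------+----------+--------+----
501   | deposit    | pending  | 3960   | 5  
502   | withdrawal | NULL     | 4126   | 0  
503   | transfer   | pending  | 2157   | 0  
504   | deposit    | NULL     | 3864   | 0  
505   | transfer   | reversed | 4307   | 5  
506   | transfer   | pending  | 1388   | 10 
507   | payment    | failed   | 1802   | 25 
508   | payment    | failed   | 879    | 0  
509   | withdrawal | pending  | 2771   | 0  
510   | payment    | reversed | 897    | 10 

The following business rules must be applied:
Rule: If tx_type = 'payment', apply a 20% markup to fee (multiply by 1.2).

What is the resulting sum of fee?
62.0

Step 1: Records with tx_type = 'payment' have total fee = 35
Step 2: Apply multiplier: 35 × 1.2 = 42.0
Step 3: Other records total: 20
Step 4: Final sum = 42.0 + 20 = 62.0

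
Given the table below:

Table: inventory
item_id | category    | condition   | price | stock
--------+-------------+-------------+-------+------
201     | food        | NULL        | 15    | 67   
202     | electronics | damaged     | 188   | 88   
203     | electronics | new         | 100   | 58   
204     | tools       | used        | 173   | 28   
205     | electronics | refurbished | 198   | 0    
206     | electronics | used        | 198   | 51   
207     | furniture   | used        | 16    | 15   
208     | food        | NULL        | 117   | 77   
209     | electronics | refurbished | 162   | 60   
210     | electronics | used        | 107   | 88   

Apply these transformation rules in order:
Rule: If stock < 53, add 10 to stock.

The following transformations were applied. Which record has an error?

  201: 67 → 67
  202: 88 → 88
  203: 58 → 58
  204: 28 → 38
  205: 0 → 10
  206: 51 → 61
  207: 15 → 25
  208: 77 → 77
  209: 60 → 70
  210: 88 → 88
Record 209 has an error. The correct transformed value should be 60, not 70.

Step 1: Check each record against the rule
Step 2: Record 209 has stock = 60
Step 3: Since 60 >= 53, the bonus should not have been applied
Step 4: Correct value = 60, but claimed value = 70
Conclusion: Record 209 has the error.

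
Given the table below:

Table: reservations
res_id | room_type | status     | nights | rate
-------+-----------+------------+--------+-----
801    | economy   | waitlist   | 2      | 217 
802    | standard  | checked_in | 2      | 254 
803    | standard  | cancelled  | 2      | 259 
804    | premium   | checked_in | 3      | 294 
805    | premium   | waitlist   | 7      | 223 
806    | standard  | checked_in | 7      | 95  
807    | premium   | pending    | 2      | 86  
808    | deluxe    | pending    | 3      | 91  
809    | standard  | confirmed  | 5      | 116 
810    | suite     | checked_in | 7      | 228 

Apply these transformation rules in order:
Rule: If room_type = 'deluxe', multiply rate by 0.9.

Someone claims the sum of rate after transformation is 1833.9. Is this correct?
No, the correct result is 1853.9.

Step 1: Calculate the correct sum after transformation
Step 2: Apply multiplier 0.9 to records where room_type = 'deluxe'
Step 3: Correct result = 1853.9
Step 4: Claimed result = 1833.9
Step 5: 1853.9 ≠ 1833.9
Conclusion: The claimed result is incorrect. The correct answer is 1853.9.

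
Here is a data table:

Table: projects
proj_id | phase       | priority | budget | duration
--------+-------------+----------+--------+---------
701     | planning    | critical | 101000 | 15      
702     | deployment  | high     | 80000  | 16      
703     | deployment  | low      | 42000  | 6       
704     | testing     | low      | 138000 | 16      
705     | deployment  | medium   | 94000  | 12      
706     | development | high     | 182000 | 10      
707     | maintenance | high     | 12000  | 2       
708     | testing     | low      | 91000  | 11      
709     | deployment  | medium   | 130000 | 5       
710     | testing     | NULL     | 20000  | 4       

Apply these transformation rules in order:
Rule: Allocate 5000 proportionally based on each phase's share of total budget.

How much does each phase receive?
deployment: 1943.82, development: 1022.47, maintenance: 67.42, planning: 567.42, testing: 1398.88

Step 1: Calculate total budget = 890000
Step 2: Calculate each phase's proportion:
  deployment: 346000/890000 = 38.88% → 1943.82
  development: 182000/890000 = 20.45% → 1022.47
  maintenance: 12000/890000 = 1.35% → 67.42
  planning: 101000/890000 = 11.35% → 567.42
  testing: 249000/890000 = 27.98% → 1398.88
Step 3: Verify: sum of allocations ≈ 5000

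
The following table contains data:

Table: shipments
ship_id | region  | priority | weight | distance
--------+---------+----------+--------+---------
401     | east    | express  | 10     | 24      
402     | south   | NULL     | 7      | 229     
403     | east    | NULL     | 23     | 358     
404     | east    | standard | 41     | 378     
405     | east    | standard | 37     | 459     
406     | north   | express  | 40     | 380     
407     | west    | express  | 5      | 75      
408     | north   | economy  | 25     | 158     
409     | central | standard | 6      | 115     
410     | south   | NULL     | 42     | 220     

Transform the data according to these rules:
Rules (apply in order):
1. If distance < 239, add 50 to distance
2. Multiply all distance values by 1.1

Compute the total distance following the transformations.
2965.6

Step 1: Apply Rule 1 - Add 50 to records with distance < 239
  - 6 records affected: 821 + (6 × 50) = 1121
  - Unaffected records: 1575
  - Sum after Rule 1: 2696
Step 2: Apply Rule 2 - Multiply all by 1.1
  - 2696 × 1.1 = 2965.6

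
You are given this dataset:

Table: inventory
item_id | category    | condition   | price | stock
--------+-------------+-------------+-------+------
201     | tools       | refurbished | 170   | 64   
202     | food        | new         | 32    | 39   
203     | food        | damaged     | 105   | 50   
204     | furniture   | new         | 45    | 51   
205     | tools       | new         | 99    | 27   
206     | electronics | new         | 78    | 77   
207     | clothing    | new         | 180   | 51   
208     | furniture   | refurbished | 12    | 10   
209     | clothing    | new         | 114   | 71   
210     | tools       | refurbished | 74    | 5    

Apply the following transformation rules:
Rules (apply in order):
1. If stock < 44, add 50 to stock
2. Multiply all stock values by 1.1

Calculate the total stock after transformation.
709.5

Step 1: Apply Rule 1 - Add 50 to records with stock < 44
  - 4 records affected: 81 + (4 × 50) = 281
  - Unaffected records: 364
  - Sum after Rule 1: 645
Step 2: Apply Rule 2 - Multiply all by 1.1
  - 645 × 1.1 = 709.5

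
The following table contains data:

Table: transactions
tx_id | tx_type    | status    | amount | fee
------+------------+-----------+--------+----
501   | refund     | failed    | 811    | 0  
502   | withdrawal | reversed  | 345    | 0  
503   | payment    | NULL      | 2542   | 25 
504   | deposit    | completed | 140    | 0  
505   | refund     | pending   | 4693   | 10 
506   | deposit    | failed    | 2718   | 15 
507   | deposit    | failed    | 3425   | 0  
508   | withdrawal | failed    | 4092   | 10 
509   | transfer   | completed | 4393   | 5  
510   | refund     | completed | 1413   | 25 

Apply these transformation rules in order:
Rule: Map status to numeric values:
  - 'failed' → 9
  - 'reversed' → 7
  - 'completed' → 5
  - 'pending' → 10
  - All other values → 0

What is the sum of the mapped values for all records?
68

Step 1: Apply mapping to each record
Step 2: Count by status:
  'failed': 4 records × 9 = 36
  'reversed': 1 records × 7 = 7
  'completed': 3 records × 5 = 15
  'pending': 1 records × 10 = 10
Step 3: Sum all mapped values = 68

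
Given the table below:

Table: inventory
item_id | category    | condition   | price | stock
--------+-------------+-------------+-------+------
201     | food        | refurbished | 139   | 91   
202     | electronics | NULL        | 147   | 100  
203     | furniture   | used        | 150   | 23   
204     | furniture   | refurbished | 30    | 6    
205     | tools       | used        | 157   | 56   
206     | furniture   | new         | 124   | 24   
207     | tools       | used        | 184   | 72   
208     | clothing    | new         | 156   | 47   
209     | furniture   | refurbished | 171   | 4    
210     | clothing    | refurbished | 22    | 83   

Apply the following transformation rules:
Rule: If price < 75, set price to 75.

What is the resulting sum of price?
1378

Step 1: 2 records have price < 75
Step 2: These records originally summed to 52
Step 3: After setting to minimum: 2 × 75 = 150
Step 4: Unaffected records sum: 1228
Step 5: Final sum = 150 + 1228 = 1378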